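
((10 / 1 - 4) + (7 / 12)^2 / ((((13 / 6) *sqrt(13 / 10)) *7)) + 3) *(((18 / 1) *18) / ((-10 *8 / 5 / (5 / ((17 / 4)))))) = -3645 / 17 - 945 *sqrt(130) / 22984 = -214.88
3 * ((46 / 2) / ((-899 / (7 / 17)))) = -483 / 15283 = -0.03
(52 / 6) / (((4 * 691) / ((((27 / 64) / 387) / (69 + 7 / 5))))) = 65 / 1338748928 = 0.00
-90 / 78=-15 / 13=-1.15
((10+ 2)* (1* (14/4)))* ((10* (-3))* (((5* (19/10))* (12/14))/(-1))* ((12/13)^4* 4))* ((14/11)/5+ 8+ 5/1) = 124076593152/314171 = 394933.31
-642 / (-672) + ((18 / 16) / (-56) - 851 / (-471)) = 578597 / 211008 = 2.74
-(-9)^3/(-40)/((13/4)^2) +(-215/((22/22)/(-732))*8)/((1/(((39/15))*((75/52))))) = 3989581542/845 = 4721398.27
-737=-737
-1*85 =-85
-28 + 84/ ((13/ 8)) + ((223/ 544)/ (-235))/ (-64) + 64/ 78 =7821771257/ 319088640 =24.51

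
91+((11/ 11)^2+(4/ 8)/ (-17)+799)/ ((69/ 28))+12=501605/ 1173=427.63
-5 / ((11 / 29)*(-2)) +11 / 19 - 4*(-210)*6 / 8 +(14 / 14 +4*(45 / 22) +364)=422327 / 418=1010.35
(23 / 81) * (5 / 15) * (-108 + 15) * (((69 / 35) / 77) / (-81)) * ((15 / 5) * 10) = 0.08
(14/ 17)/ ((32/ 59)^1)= 413/ 272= 1.52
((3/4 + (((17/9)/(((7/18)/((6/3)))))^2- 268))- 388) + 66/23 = -2515523/4508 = -558.01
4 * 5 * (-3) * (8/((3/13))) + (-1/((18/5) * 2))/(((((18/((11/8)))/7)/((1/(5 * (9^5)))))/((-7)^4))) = -636709018157/306110016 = -2080.00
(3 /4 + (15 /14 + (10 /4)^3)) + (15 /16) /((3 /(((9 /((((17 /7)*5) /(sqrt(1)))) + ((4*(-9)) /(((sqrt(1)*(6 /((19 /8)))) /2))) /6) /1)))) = 123331 /7616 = 16.19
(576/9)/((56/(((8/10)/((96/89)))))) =89/105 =0.85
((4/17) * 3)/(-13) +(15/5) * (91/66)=19847/4862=4.08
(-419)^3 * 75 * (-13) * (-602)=-43176076630050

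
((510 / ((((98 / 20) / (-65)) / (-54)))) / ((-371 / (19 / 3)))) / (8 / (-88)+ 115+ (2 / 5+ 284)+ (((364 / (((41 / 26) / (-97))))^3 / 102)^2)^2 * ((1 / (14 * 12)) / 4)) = -1427744751617510463971223451777072500 / 49968035233599514838725790332727439957168139454855670484622048105135662397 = -0.00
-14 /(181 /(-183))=2562 /181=14.15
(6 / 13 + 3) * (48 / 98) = 1080 / 637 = 1.70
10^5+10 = 100010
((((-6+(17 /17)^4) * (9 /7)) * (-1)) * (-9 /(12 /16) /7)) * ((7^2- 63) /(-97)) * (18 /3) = -6480 /679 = -9.54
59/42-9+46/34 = -4457/714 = -6.24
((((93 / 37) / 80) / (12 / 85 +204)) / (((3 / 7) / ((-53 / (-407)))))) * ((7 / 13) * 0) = 0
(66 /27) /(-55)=-2 /45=-0.04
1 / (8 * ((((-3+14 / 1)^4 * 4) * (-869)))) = -1 / 407136928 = -0.00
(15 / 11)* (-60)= -900 / 11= -81.82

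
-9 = -9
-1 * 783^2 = -613089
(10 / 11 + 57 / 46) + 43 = 22845 / 506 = 45.15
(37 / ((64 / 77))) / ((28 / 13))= 5291 / 256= 20.67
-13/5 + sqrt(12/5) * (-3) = -6 * sqrt(15)/5-13/5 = -7.25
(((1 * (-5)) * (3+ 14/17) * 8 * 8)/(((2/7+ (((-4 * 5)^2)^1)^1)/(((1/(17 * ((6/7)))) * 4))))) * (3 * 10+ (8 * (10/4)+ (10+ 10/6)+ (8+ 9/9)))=-216070400/3644001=-59.29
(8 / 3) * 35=280 / 3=93.33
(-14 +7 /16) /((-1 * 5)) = 2.71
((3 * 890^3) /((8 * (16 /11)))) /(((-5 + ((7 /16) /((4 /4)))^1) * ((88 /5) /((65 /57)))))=-28639365625 /11096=-2581053.14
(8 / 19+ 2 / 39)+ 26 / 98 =26783 / 36309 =0.74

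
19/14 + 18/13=499/182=2.74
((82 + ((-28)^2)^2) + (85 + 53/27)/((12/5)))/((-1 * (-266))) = 49796713/21546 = 2311.18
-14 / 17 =-0.82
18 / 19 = 0.95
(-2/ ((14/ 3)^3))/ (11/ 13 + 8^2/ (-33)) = 11583/ 643468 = 0.02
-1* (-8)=8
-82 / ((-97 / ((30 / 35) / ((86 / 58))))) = 14268 / 29197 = 0.49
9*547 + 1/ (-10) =49229/ 10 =4922.90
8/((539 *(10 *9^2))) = 4/218295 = 0.00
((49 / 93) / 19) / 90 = 49 / 159030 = 0.00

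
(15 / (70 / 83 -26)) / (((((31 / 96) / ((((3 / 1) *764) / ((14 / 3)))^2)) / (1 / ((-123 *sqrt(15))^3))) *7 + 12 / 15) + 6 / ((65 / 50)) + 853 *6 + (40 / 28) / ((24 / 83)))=-3602746621987183564275200 / 29777422263006509842968271349 -183753235810102184590000 *sqrt(15) / 29777422263006509842968271349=-0.00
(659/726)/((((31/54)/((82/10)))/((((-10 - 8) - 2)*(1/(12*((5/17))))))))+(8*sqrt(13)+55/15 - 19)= -4996637/56265+8*sqrt(13)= -59.96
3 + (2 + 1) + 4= 10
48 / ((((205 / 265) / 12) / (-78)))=-2381184 / 41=-58077.66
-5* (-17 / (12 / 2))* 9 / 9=85 / 6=14.17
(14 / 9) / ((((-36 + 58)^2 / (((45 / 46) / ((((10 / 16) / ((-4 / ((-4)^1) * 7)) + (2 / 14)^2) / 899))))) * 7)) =440510 / 119669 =3.68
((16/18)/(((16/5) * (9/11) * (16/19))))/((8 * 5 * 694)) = 209/14390784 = 0.00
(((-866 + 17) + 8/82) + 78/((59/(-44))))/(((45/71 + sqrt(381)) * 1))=2336830455/1547027908 - 11060997487 * sqrt(381)/4641083724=-45.01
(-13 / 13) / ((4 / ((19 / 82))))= -19 / 328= -0.06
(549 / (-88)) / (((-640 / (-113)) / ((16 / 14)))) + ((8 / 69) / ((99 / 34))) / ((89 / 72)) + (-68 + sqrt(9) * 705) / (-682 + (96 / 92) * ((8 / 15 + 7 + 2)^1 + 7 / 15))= -9990963485291 / 2337199751040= -4.27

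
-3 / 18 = -1 / 6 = -0.17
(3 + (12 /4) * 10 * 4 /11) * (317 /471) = 16167 /1727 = 9.36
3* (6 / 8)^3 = 81 / 64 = 1.27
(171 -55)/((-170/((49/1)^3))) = -6823642/85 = -80278.14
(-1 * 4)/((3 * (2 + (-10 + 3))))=4/15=0.27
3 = 3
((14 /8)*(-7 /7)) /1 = -7 /4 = -1.75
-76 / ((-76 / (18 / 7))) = 18 / 7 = 2.57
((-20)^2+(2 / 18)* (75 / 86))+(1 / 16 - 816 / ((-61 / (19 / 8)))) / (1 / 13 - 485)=317504332487 / 793698816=400.03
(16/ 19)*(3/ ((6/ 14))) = 112/ 19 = 5.89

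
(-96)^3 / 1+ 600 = -884136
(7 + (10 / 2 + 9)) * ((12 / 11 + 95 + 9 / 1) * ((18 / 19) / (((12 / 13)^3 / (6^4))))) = 720014022 / 209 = 3445043.17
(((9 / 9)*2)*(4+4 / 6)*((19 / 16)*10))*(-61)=-40565 / 6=-6760.83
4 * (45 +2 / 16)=361 / 2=180.50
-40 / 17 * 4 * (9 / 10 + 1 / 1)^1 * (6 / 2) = -912 / 17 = -53.65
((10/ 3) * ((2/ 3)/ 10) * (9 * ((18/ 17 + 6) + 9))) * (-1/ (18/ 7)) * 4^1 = -2548/ 51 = -49.96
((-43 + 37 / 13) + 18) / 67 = -288 / 871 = -0.33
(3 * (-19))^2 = 3249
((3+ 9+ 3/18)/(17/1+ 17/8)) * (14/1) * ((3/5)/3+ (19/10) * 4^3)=829864/765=1084.79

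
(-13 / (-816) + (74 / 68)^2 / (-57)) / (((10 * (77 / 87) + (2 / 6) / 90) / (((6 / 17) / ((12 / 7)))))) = -11665395 / 103546466608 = -0.00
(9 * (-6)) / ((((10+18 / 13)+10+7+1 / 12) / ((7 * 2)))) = -117936 / 4441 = -26.56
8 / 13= 0.62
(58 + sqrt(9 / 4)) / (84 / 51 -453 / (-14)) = 14161 / 8093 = 1.75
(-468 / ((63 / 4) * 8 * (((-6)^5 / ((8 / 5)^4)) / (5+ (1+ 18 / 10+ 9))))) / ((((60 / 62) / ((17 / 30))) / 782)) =1371515392 / 56953125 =24.08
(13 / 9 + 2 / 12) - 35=-601 / 18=-33.39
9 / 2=4.50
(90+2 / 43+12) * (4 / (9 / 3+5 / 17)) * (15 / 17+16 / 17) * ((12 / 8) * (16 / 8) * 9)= 1836378 / 301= 6100.92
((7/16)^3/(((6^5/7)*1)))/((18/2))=2401/286654464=0.00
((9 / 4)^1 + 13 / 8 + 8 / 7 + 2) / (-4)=-393 / 224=-1.75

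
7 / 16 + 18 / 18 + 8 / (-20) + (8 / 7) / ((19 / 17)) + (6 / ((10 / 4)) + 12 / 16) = 11087 / 2128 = 5.21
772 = 772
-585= -585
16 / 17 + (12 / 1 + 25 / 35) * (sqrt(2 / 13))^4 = 1.24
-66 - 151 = -217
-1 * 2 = -2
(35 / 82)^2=1225 / 6724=0.18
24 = 24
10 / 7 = 1.43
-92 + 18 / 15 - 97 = -187.80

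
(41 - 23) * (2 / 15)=2.40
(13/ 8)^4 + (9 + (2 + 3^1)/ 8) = 67985/ 4096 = 16.60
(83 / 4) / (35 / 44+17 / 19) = 17347 / 1413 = 12.28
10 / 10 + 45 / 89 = 134 / 89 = 1.51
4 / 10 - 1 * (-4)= 22 / 5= 4.40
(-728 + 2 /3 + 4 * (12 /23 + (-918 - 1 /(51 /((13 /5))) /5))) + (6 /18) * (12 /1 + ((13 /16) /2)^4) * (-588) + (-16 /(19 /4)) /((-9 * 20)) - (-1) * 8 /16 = -2959516323745573 /438180249600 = -6754.11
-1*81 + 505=424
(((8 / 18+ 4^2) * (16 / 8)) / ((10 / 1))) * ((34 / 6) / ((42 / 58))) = 72964 / 2835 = 25.74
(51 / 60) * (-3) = -51 / 20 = -2.55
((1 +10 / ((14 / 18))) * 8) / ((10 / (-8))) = -3104 / 35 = -88.69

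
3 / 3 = 1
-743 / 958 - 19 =-18945 / 958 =-19.78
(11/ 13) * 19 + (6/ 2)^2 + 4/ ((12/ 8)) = 1082/ 39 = 27.74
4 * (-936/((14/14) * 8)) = -468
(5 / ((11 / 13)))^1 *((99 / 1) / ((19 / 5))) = 2925 / 19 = 153.95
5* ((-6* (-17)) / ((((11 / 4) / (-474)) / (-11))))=966960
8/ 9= 0.89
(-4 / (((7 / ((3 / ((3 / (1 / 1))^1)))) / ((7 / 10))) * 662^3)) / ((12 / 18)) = -3 / 1450587640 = -0.00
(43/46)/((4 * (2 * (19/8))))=43/874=0.05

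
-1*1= -1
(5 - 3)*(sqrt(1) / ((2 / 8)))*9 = 72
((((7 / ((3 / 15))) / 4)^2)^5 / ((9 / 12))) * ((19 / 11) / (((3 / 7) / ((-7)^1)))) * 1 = -2568207586123046875 / 25952256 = -98958933902.43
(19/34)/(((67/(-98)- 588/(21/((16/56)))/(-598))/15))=-1391845/111299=-12.51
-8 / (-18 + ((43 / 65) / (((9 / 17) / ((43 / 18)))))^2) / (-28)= -221761800 / 7054758977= -0.03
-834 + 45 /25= -4161 /5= -832.20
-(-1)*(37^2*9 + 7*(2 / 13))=160187 / 13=12322.08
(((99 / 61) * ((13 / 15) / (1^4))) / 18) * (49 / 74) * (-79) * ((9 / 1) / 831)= -0.04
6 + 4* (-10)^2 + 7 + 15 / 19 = 7862 / 19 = 413.79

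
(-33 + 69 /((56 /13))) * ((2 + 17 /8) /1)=-31383 /448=-70.05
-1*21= -21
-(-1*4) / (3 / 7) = 9.33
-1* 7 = -7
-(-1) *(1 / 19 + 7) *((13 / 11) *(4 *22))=13936 / 19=733.47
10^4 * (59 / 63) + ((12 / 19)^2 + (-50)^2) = 269856572 / 22743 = 11865.48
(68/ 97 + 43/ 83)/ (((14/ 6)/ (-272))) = -8009040/ 56357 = -142.11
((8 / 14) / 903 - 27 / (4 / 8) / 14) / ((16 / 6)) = -24377 / 16856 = -1.45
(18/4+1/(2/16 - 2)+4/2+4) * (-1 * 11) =-3289/30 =-109.63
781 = 781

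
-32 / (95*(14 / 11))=-176 / 665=-0.26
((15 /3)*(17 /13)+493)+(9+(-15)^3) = -37264 /13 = -2866.46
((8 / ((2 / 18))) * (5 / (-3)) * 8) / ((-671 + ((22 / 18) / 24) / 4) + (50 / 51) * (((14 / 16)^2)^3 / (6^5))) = 49900809093120 / 34877921631959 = 1.43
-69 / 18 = -23 / 6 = -3.83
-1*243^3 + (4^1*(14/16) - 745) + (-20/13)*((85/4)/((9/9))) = -14349681.19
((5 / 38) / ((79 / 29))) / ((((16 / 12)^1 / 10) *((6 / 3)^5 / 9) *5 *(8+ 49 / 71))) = 277965 / 118542976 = 0.00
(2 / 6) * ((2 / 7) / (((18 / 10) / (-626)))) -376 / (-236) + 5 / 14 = -695183 / 22302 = -31.17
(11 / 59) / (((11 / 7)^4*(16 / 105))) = 252105 / 1256464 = 0.20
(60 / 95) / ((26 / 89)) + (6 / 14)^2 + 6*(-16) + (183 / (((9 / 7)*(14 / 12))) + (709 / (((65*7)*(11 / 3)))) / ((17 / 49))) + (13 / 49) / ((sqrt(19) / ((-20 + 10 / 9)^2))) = 375700*sqrt(19) / 75411 + 334629304 / 11316305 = 51.29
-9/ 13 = -0.69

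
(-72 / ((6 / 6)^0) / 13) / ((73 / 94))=-6768 / 949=-7.13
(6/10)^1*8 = 24/5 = 4.80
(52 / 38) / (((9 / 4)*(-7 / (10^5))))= -10400000 / 1197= -8688.39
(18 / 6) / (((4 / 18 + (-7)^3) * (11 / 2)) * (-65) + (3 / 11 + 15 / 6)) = 297 / 12132037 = 0.00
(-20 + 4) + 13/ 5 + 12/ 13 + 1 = -746/ 65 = -11.48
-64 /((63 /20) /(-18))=2560 /7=365.71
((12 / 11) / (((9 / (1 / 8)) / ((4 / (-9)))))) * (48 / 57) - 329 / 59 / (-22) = 165001 / 665874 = 0.25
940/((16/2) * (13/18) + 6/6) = 8460/61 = 138.69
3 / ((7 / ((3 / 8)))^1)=9 / 56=0.16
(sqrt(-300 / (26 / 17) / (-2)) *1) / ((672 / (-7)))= -5 *sqrt(663) / 1248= -0.10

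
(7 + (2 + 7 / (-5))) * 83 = 3154 / 5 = 630.80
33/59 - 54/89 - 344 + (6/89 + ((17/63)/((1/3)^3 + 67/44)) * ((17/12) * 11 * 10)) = -317.02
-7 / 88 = -0.08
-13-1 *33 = -46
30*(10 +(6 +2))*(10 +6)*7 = 60480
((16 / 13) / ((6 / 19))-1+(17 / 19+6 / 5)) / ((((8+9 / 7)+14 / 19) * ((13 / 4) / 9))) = 1553664 / 1126385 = 1.38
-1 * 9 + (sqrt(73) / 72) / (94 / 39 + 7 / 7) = -9 + 13 * sqrt(73) / 3192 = -8.97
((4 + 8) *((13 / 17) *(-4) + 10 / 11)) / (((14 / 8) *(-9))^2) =-0.10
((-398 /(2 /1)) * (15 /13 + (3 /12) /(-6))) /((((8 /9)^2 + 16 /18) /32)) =-1864431 /442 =-4218.17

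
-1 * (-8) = 8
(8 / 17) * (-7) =-56 / 17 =-3.29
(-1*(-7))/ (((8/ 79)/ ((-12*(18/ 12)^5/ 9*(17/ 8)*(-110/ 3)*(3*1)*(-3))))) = -125644365/ 256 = -490798.30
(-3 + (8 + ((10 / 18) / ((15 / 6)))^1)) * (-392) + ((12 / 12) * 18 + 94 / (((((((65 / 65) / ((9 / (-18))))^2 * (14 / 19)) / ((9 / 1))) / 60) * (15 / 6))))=4859.75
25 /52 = 0.48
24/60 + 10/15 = 1.07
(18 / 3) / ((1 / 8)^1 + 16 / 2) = 0.74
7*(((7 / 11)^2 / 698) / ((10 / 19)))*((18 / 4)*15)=175959 / 337832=0.52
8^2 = 64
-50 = -50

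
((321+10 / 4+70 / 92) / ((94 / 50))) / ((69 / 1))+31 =832903 / 24863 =33.50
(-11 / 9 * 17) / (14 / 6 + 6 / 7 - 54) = 119 / 291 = 0.41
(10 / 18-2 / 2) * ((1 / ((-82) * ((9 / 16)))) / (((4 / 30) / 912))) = 24320 / 369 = 65.91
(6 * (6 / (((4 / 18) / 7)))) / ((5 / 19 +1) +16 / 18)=96957 / 184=526.94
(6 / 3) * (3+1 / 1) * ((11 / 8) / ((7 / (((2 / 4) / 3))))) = 11 / 42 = 0.26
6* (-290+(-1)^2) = -1734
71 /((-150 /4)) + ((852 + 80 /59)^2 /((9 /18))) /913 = 379786867874 /238361475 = 1593.32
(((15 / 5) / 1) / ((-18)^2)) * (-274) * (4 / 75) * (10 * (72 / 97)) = -4384 / 4365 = -1.00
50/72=25/36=0.69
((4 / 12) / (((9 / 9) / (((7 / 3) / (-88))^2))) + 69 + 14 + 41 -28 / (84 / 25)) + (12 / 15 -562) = -465778123 / 1045440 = -445.53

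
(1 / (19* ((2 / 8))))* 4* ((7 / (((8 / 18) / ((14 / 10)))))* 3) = 5292 / 95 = 55.71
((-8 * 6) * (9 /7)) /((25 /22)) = -9504 /175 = -54.31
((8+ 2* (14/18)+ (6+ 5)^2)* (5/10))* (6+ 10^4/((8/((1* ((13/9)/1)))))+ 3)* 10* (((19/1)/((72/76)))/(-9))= -2639537.39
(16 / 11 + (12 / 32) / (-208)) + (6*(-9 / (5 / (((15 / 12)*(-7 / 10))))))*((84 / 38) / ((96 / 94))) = 38093677 / 1738880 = 21.91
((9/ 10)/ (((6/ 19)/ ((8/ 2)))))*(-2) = -114/ 5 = -22.80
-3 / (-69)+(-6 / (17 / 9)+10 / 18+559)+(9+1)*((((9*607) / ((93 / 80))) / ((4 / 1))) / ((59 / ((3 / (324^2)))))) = 580172528623 / 1042672662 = 556.43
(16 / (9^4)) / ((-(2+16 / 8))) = -4 / 6561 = -0.00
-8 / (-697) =8 / 697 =0.01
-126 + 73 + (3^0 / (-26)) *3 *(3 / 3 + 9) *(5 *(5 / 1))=-1064 / 13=-81.85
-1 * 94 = -94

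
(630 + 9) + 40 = 679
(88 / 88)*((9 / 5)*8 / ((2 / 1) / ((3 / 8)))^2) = 81 / 160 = 0.51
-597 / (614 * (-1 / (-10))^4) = -2985000 / 307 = -9723.13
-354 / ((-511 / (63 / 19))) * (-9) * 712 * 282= -5757280416 / 1387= -4150887.11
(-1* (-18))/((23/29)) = 522/23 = 22.70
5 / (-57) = -5 / 57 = -0.09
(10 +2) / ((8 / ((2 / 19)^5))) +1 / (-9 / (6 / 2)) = -2475955 / 7428297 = -0.33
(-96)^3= -884736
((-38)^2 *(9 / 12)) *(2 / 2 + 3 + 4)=8664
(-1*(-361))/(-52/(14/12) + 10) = -2527/242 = -10.44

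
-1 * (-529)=529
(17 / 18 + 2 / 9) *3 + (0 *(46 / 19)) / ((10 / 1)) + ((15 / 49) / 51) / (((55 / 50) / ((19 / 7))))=450887 / 128282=3.51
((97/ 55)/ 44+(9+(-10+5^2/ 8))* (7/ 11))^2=45414121/ 23425600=1.94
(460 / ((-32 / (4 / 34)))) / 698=-115 / 47464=-0.00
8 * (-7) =-56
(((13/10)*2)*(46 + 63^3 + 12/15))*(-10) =-32512194/5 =-6502438.80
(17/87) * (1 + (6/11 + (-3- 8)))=-1768/957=-1.85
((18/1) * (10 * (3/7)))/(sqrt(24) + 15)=2700/469-360 * sqrt(6)/469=3.88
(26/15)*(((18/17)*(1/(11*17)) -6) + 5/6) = -1279733/143055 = -8.95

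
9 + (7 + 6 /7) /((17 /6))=1401 /119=11.77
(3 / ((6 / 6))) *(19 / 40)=57 / 40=1.42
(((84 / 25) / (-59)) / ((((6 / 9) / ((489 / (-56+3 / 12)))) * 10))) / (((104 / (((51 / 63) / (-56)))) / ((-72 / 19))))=224451 / 5687113250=0.00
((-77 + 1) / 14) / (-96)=19 / 336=0.06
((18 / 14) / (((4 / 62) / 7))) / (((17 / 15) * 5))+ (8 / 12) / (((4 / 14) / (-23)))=-2963 / 102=-29.05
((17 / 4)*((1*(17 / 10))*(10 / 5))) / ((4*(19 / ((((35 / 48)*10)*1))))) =10115 / 7296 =1.39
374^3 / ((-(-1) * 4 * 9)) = 13078406 / 9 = 1453156.22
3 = 3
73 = 73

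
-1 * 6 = -6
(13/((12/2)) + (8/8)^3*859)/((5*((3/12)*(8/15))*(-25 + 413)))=5167/1552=3.33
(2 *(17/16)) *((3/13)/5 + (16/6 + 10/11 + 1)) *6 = 84269/1430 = 58.93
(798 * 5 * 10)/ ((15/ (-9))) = -23940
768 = 768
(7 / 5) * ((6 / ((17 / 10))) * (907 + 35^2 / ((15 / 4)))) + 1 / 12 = 6095.85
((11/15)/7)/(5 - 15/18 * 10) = -11/350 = -0.03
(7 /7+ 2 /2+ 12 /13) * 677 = 25726 /13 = 1978.92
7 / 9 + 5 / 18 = 19 / 18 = 1.06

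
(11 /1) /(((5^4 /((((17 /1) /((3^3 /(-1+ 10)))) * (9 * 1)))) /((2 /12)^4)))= 187 /270000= 0.00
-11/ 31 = -0.35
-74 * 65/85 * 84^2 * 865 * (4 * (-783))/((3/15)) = 91947835324800/17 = 5408696195576.47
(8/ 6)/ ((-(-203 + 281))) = -2/ 117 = -0.02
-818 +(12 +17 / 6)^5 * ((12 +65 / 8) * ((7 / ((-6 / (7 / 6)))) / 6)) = -44063636400265 / 13436928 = -3279293.93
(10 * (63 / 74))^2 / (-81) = -1225 / 1369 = -0.89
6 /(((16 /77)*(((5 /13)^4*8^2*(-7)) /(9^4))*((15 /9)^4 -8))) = 500890051233 /7360000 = 68055.71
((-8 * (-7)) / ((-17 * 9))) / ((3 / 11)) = -1.34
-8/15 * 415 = -221.33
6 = 6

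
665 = 665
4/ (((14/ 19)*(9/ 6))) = 76/ 21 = 3.62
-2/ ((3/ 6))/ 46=-2/ 23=-0.09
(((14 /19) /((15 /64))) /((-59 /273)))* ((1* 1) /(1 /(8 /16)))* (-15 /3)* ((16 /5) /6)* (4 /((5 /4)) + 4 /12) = 17285632 /252225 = 68.53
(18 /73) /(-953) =-18 /69569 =-0.00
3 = 3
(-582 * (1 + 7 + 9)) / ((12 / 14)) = -11543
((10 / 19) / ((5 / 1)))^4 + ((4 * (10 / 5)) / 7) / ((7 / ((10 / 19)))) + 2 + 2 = 26092420 / 6385729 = 4.09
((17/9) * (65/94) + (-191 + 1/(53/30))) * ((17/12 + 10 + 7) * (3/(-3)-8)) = 1874104973/59784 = 31347.94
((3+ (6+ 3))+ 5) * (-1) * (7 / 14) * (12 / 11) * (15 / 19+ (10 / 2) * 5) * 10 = -499800 / 209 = -2391.39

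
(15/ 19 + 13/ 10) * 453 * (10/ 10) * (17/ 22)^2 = 51974049/ 91960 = 565.18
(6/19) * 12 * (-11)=-792/19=-41.68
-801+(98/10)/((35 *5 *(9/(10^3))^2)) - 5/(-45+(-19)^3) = -61314019/559224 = -109.64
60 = 60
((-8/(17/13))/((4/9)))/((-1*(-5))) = -234/85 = -2.75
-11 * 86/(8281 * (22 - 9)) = -946/107653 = -0.01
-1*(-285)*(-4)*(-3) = 3420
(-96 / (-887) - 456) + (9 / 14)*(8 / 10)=-455.38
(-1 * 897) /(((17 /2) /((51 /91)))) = -414 /7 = -59.14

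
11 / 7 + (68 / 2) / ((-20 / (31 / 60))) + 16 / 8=11311 / 4200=2.69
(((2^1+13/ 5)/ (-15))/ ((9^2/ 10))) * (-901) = 34.11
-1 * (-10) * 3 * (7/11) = 210/11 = 19.09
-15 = -15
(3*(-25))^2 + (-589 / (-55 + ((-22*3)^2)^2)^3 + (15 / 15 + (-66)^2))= 68193191378354922058071073 / 6831616046719587463241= 9982.00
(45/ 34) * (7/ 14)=45/ 68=0.66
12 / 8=3 / 2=1.50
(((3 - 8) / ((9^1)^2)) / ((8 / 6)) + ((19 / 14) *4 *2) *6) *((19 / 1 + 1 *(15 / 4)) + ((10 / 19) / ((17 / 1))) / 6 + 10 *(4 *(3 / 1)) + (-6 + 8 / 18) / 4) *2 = 80896673891 / 4395384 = 18404.92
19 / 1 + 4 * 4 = 35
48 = 48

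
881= 881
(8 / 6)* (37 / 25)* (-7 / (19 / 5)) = -1036 / 285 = -3.64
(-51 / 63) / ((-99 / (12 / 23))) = 0.00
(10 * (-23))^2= 52900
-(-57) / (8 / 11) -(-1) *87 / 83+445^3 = 58512479737 / 664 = 88121204.42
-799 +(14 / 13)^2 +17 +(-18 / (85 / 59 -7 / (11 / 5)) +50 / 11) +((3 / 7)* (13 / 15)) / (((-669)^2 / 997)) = -504094403083972 / 658124576109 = -765.96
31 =31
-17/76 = -0.22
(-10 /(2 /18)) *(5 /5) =-90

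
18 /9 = 2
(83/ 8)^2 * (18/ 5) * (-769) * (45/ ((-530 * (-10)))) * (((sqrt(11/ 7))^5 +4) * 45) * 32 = -3861980289/ 265-467299614969 * sqrt(77)/ 363580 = -25851736.72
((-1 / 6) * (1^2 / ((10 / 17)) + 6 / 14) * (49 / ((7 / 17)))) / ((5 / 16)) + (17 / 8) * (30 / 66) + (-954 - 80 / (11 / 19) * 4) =-1640.85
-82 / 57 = -1.44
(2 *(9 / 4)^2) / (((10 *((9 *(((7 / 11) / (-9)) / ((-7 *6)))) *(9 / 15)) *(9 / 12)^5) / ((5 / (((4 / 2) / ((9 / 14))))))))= 754.29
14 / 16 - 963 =-7697 / 8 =-962.12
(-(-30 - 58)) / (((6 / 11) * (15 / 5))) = 484 / 9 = 53.78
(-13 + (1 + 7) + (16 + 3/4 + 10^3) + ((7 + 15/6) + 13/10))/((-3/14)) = -47719/10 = -4771.90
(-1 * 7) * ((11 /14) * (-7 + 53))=-253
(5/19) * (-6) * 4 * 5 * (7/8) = -27.63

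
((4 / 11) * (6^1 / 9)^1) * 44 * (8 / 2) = 128 / 3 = 42.67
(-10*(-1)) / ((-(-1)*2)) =5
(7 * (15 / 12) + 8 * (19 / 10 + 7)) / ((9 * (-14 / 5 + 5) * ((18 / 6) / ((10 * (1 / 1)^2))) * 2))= 2665 / 396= 6.73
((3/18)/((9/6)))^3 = 1/729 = 0.00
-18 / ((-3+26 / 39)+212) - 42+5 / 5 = -41.09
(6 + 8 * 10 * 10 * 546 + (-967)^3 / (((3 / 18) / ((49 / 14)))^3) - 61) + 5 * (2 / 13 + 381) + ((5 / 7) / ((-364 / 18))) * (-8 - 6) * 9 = -762041592656688 / 91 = -8374083435787.78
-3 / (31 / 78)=-234 / 31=-7.55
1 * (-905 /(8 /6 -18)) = 543 /10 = 54.30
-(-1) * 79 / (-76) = -1.04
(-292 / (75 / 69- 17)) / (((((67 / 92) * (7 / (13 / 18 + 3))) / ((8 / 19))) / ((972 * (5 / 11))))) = 222433920 / 89243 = 2492.45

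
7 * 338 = 2366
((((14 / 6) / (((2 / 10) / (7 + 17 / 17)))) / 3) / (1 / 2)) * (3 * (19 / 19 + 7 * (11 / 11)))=4480 / 3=1493.33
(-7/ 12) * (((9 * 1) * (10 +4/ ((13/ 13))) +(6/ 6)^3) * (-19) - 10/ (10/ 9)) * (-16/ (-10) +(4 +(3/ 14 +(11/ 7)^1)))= 10434.78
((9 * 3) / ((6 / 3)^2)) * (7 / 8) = 5.91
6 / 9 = 2 / 3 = 0.67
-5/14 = -0.36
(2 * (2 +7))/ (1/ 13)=234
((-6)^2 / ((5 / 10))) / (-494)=-36 / 247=-0.15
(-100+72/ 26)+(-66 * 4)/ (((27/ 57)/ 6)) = -44736/ 13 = -3441.23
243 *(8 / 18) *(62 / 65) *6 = 40176 / 65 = 618.09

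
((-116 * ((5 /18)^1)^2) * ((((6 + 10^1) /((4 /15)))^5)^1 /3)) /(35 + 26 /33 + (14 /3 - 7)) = -69347826.09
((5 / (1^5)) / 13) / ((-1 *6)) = -0.06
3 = 3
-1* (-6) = 6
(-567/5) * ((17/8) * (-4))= 9639/10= 963.90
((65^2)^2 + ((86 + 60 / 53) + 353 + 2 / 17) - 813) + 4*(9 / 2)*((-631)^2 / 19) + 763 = 312048905158 / 17119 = 18228220.41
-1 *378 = -378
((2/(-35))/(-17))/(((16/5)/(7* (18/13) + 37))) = 607/12376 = 0.05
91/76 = 1.20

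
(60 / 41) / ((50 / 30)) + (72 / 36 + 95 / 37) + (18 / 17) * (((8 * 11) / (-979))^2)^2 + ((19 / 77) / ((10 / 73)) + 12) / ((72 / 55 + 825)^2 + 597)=5.45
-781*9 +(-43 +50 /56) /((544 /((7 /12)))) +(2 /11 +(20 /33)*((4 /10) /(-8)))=-2018923177 /287232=-7028.89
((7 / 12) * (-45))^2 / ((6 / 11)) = 1263.28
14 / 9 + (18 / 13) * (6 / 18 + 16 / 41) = 12268 / 4797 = 2.56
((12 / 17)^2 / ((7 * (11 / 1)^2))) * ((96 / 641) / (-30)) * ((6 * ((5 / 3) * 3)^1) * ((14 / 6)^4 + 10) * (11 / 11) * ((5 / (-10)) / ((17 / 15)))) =4110080 / 2667400351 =0.00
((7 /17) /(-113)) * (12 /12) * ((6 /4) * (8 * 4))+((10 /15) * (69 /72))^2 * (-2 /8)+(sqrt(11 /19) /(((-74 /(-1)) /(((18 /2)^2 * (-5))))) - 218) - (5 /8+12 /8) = -2194864921 /9958464 - 405 * sqrt(209) /1406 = -224.57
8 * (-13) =-104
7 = 7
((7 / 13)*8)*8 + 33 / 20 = 9389 / 260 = 36.11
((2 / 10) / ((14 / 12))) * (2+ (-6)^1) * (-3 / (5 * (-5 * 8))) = -9 / 875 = -0.01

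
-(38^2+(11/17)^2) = -417437/289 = -1444.42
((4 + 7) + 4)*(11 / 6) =55 / 2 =27.50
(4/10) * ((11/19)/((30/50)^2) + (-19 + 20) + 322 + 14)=115804/855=135.44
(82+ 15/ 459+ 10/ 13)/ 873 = 164693/ 1736397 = 0.09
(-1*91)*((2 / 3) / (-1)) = 60.67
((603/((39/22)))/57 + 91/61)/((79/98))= 11014318/1190293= 9.25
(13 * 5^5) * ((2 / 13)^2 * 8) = 100000 / 13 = 7692.31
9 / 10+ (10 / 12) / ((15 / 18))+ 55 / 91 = 2279 / 910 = 2.50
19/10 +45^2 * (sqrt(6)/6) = 19/10 +675 * sqrt(6)/2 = 828.60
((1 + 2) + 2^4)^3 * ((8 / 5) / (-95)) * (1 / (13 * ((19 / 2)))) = -304 / 325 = -0.94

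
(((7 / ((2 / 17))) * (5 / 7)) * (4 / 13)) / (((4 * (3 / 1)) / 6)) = 85 / 13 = 6.54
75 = 75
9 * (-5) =-45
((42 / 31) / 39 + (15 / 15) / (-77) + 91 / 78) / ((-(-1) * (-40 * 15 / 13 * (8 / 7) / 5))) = -221267 / 1964160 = -0.11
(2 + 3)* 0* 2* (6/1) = 0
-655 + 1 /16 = -10479 /16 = -654.94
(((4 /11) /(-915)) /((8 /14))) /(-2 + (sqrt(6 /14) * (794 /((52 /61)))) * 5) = -0.00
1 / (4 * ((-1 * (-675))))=1 / 2700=0.00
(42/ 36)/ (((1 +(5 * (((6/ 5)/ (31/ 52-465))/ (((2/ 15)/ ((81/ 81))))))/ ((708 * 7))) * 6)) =69814759/ 359040312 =0.19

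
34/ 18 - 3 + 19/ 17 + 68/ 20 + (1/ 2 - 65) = -93473/ 1530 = -61.09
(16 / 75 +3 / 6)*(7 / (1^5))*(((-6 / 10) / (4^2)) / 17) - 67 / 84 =-1154729 / 1428000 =-0.81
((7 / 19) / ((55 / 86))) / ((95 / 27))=16254 / 99275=0.16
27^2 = 729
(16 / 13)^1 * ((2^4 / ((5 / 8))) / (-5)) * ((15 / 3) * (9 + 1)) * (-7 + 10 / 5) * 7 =143360 / 13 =11027.69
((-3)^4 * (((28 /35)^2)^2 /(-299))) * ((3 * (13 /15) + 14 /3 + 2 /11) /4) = -2123712 /10278125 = -0.21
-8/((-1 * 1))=8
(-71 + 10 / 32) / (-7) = 1131 / 112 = 10.10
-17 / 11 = -1.55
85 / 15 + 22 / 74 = 662 / 111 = 5.96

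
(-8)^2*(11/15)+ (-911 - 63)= -13906/15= -927.07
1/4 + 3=13/4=3.25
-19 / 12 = -1.58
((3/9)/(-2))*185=-185/6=-30.83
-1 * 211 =-211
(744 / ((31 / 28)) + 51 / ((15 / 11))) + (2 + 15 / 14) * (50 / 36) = 713.67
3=3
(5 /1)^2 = 25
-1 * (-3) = 3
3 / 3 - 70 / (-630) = 1.11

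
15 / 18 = 5 / 6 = 0.83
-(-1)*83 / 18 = 83 / 18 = 4.61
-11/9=-1.22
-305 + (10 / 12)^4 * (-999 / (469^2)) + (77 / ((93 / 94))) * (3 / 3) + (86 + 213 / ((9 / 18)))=93224033989 / 327301968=284.83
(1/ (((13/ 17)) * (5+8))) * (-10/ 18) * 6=-170/ 507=-0.34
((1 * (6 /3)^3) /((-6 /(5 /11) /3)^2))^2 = 2500 /14641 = 0.17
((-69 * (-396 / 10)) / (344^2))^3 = 318751954191 / 25892303048704000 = 0.00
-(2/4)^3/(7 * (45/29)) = -29/2520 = -0.01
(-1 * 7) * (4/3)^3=-448/27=-16.59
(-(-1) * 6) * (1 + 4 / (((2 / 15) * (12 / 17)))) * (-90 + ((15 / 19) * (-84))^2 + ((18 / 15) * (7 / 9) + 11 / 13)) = 26393339379 / 23465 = 1124796.05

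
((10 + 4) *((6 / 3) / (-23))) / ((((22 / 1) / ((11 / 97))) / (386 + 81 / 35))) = -2.44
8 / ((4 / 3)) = 6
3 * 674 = 2022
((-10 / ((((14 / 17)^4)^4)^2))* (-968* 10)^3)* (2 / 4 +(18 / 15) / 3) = 4719262311816129128829184645711726926816863086125 / 1158076352947993335620225414987776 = 4075087363456475.68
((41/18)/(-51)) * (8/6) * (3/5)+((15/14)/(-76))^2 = -92315497/2598160320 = -0.04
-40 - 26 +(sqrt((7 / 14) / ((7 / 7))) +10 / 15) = -196 / 3 +sqrt(2) / 2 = -64.63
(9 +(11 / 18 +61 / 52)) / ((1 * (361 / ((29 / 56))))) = 20909 / 1351584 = 0.02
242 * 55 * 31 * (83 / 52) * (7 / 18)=119863205 / 468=256117.96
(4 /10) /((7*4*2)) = 1 /140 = 0.01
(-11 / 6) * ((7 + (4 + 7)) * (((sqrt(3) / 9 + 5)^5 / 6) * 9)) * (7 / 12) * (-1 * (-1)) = -44504075 / 486 - 43983863 * sqrt(3) / 4374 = -108989.25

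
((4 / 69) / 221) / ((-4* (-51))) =1 / 777699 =0.00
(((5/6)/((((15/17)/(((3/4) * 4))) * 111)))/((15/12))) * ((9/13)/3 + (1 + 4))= 2312/21645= 0.11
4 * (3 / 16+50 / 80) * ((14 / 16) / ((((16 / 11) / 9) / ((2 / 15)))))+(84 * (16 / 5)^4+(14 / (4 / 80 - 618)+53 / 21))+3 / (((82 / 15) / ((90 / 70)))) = 15005807479289381 / 1702575840000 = 8813.59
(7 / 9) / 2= 7 / 18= 0.39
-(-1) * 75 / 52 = 1.44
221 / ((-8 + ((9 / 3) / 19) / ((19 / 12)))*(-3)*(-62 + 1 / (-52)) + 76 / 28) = -7260071 / 48198758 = -0.15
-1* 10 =-10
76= 76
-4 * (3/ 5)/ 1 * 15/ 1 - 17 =-53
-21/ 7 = -3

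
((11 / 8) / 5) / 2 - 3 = -2.86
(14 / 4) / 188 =7 / 376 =0.02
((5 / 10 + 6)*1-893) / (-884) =1773 / 1768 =1.00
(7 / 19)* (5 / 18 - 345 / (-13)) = 9.88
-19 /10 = -1.90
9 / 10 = 0.90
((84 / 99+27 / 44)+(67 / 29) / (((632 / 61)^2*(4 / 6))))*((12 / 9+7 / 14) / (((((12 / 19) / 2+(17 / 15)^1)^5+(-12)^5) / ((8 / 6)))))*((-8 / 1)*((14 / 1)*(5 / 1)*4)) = 2784666425633114203125 / 84678188229076018393223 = 0.03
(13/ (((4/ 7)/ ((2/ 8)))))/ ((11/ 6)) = 273/ 88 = 3.10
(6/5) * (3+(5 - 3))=6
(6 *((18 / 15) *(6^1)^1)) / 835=216 / 4175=0.05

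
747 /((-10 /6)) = -2241 /5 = -448.20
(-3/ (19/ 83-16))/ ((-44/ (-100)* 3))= 2075/ 14399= 0.14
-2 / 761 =-0.00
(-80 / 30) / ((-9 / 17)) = 136 / 27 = 5.04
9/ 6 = 3/ 2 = 1.50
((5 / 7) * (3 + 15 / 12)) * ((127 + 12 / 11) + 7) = 63155 / 154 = 410.10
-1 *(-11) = 11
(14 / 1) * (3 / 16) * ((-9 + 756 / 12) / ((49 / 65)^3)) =22244625 / 67228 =330.88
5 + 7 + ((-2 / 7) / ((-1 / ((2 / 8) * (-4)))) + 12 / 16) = 349 / 28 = 12.46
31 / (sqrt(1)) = 31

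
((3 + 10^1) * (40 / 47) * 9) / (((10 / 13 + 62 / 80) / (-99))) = -21902400 / 3431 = -6383.68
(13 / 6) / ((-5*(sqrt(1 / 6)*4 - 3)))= 13*sqrt(6) / 285 + 39 / 190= 0.32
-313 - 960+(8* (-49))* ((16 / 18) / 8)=-1316.56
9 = 9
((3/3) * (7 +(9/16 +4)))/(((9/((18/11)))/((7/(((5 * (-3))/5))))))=-4.91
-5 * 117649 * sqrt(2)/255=-3262.37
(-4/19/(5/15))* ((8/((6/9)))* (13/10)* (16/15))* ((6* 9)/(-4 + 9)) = -113.50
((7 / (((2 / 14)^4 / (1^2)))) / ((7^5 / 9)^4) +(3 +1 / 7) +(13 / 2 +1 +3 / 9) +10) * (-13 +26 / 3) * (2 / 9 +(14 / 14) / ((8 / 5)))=-473829020084932655 / 6152839716886128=-77.01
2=2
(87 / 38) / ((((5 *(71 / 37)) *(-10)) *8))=-3219 / 1079200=-0.00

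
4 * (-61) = -244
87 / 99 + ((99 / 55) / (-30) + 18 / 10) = 4321 / 1650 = 2.62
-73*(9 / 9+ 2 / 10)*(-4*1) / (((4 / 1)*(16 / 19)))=104.02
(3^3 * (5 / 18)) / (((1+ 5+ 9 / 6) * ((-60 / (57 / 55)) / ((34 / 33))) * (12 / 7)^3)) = -110789 / 31363200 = -0.00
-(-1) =1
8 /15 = 0.53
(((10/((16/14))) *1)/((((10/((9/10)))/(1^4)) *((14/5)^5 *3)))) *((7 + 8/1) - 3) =5625/307328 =0.02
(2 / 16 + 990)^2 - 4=62741985 / 64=980343.52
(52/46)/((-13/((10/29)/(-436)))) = 5/72703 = 0.00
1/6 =0.17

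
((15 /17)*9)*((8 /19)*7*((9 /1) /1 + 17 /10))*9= 728028 /323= 2253.96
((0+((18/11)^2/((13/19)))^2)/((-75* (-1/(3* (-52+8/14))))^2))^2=38594412149463214718976/9187282440361650625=4200.85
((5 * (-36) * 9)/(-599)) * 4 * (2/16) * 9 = 7290/599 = 12.17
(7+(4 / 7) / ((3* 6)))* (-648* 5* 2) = -318960 / 7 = -45565.71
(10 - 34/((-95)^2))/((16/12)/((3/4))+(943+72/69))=18674712/1766959625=0.01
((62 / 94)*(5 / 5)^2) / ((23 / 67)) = 2077 / 1081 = 1.92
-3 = -3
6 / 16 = 0.38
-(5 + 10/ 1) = -15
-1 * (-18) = 18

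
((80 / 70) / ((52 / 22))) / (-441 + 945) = 11 / 11466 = 0.00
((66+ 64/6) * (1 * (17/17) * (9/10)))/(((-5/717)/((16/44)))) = -197892/55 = -3598.04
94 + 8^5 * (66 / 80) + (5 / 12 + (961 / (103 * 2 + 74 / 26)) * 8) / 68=6677864783 / 246160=27128.15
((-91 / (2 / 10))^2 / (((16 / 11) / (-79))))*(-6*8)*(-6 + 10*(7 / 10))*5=2698570875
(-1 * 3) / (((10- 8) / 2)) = -3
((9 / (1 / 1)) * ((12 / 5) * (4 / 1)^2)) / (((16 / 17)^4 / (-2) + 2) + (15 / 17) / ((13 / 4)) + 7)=1876215744 / 48203765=38.92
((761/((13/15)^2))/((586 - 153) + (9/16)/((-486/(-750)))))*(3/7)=73969200/73910291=1.00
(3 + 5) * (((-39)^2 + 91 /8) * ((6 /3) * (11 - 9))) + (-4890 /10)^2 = 288157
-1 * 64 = -64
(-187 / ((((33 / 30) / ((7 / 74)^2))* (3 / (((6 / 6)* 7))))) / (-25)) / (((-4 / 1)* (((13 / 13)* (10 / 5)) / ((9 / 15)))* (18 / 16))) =-5831 / 616050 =-0.01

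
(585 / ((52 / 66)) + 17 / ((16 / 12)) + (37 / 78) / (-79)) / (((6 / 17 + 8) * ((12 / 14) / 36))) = 1107607613 / 291668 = 3797.49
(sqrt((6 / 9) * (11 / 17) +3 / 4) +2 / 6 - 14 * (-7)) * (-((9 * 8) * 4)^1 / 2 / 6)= -2360 - 4 * sqrt(12291) / 17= -2386.09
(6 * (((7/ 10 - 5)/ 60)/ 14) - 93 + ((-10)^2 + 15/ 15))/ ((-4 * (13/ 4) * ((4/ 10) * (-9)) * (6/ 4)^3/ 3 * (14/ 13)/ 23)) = 85537/ 26460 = 3.23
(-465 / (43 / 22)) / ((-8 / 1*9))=1705 / 516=3.30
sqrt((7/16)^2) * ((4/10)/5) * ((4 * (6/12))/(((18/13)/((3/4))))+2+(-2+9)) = 847/2400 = 0.35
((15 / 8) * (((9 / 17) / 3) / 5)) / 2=9 / 272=0.03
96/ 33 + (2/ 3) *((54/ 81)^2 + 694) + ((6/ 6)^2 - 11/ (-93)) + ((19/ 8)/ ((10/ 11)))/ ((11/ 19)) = 347290127/ 736560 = 471.50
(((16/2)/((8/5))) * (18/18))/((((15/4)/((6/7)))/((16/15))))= 128/105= 1.22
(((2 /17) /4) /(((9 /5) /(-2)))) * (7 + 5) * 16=-320 /51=-6.27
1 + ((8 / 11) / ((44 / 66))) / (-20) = 52 / 55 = 0.95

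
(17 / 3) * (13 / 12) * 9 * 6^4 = 71604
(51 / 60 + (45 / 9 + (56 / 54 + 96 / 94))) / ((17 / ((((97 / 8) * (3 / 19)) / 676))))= 19469161 / 14777792640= 0.00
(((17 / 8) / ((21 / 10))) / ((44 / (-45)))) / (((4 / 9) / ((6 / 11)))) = -34425 / 27104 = -1.27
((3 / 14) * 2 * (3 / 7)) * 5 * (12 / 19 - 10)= -8010 / 931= -8.60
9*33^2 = 9801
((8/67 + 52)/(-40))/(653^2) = -873/285694030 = -0.00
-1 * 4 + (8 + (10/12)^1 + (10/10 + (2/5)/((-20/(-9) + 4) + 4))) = 2026/345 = 5.87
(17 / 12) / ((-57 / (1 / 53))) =-0.00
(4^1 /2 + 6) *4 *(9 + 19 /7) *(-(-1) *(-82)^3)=-1446789632 /7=-206684233.14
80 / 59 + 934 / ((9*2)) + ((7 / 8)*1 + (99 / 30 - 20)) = 794797 / 21240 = 37.42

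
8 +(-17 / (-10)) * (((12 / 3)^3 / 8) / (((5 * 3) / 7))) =1076 / 75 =14.35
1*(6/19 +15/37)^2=0.52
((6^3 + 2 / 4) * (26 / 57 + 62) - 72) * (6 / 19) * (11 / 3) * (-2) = -33731984 / 1083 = -31146.80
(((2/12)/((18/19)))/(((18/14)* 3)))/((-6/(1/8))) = -133/139968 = -0.00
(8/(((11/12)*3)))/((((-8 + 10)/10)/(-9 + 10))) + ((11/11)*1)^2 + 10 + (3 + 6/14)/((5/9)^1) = 12211/385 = 31.72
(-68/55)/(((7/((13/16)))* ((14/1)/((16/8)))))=-221/10780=-0.02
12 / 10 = 6 / 5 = 1.20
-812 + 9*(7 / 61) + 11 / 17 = -840302 / 1037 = -810.32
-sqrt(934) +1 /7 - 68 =-475 /7 - sqrt(934) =-98.42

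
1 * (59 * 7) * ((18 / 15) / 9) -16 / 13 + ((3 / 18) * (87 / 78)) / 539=7544611 / 140140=53.84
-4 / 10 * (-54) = 108 / 5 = 21.60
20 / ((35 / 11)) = 44 / 7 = 6.29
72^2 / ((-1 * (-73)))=5184 / 73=71.01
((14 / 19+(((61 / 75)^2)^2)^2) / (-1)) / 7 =-17658247052417089 / 133150177001953125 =-0.13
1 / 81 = 0.01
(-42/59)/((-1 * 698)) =21/20591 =0.00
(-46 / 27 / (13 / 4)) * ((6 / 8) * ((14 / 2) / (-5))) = 322 / 585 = 0.55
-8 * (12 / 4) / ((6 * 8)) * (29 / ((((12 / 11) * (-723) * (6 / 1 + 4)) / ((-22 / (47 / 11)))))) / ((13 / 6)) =-38599 / 8835060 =-0.00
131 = 131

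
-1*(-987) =987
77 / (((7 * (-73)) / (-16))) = 176 / 73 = 2.41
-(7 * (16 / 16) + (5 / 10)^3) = -57 / 8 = -7.12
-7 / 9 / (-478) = 7 / 4302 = 0.00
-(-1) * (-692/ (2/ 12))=-4152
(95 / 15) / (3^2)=19 / 27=0.70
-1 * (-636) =636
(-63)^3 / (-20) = 250047 / 20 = 12502.35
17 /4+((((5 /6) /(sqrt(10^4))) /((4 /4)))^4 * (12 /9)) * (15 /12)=528768001 /124416000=4.25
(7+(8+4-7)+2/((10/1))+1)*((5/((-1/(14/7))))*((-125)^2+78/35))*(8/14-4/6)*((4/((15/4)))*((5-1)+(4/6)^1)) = 1540219648/1575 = 977917.24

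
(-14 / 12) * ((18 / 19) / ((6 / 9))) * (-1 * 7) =441 / 38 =11.61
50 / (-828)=-25 / 414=-0.06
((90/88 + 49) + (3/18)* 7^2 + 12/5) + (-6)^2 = 63749/660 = 96.59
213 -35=178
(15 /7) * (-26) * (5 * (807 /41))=-1573650 /287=-5483.10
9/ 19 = 0.47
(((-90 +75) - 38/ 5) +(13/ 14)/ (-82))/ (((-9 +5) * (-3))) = -43263/ 22960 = -1.88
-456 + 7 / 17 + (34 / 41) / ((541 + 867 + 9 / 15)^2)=-15751454216255 / 34573882753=-455.59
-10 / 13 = -0.77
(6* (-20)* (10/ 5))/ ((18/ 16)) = -640/ 3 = -213.33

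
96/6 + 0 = 16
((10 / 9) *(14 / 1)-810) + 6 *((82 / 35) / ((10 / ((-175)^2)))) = 380300 / 9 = 42255.56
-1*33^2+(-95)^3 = -858464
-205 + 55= -150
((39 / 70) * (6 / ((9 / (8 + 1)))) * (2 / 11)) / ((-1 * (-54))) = 13 / 1155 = 0.01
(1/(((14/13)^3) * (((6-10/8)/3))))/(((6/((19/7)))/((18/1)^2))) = 177957/2401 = 74.12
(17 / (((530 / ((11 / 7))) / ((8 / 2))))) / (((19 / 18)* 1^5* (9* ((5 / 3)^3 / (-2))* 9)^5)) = -23936 / 29040985107421875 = -0.00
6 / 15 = 2 / 5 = 0.40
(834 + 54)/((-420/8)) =-592/35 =-16.91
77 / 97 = 0.79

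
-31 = -31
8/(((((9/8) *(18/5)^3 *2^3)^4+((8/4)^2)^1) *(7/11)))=5371093750/13282448715398980663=0.00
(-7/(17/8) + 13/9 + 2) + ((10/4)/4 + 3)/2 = 4805/2448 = 1.96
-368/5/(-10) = 184/25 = 7.36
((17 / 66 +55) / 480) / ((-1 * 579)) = -3647 / 18342720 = -0.00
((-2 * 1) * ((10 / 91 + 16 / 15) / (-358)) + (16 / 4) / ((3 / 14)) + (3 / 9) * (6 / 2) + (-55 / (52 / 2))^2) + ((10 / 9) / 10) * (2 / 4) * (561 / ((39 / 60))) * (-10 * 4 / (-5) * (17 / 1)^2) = 1408797094847 / 12705420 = 110881.58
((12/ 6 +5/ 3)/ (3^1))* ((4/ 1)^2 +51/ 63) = 3883/ 189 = 20.54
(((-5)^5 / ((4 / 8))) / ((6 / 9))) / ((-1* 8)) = 9375 / 8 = 1171.88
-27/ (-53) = 27/ 53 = 0.51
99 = 99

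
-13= -13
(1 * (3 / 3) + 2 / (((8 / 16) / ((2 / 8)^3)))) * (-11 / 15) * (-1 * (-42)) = -1309 / 40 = -32.72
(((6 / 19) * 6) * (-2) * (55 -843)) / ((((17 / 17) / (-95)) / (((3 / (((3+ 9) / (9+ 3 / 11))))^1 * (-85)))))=614876400 / 11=55897854.55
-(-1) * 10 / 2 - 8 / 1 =-3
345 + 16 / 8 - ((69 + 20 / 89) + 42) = 20984 / 89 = 235.78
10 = 10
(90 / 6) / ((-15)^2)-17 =-254 / 15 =-16.93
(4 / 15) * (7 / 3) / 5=28 / 225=0.12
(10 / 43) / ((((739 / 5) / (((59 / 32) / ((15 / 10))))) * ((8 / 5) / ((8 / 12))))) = 7375 / 9151776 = 0.00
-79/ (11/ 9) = -64.64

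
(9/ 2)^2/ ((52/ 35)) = 2835/ 208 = 13.63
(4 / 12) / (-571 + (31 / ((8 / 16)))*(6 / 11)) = -11 / 17727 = -0.00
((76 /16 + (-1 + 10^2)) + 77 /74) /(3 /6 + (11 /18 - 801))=-139581 /1065452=-0.13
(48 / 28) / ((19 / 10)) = 120 / 133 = 0.90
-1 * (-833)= 833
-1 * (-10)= 10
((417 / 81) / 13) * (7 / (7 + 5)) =973 / 4212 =0.23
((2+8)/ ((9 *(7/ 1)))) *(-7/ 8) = -5/ 36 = -0.14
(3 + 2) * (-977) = -4885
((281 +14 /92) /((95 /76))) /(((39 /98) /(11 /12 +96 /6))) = 14293839 /1495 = 9561.10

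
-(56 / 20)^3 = -2744 / 125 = -21.95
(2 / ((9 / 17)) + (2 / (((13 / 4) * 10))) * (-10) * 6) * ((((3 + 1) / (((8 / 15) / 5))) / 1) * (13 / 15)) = 25 / 9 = 2.78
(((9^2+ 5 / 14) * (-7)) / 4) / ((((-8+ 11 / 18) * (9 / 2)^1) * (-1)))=-1139 / 266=-4.28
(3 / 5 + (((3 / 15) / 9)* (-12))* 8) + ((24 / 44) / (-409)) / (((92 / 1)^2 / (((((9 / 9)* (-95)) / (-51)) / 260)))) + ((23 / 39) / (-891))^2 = -1089604678679759929 / 710611949475061920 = -1.53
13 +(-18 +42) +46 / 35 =1341 / 35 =38.31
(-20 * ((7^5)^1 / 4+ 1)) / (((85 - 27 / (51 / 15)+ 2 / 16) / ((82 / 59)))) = -937381360 / 619323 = -1513.56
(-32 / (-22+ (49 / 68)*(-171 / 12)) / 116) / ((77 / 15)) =32640 / 19599041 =0.00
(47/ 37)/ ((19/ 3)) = 141/ 703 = 0.20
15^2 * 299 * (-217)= -14598675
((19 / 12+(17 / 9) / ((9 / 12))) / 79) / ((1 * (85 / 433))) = 191819 / 725220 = 0.26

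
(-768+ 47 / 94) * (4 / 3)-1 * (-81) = -2827 / 3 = -942.33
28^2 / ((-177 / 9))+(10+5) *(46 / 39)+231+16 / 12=483581 / 2301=210.16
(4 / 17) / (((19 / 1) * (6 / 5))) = 10 / 969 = 0.01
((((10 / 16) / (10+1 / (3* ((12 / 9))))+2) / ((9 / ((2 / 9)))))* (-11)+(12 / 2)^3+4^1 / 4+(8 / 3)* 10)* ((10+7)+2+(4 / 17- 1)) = 250280980 / 56457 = 4433.13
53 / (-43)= -53 / 43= -1.23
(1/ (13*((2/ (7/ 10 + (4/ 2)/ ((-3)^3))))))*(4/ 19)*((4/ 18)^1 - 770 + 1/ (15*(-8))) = -3602599/ 923400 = -3.90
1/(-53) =-1/53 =-0.02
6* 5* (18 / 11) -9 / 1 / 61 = 32841 / 671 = 48.94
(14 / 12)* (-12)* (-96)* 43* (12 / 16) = 43344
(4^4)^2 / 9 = 65536 / 9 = 7281.78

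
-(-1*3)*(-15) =-45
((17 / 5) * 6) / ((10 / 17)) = 867 / 25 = 34.68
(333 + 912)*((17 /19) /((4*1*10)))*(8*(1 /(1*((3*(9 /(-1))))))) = -8.25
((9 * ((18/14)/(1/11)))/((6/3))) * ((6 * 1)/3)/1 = 127.29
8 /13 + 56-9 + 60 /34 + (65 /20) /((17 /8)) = 11251 /221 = 50.91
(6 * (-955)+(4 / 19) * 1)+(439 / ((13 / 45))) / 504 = -79212743 / 13832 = -5726.77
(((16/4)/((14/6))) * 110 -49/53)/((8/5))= 348085/2968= 117.28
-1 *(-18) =18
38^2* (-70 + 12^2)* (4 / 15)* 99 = 14104992 / 5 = 2820998.40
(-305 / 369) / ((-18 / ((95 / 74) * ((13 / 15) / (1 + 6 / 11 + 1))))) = 0.02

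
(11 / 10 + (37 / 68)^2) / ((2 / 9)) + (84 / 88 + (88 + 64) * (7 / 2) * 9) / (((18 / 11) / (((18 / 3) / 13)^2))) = 4920800997 / 7814560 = 629.70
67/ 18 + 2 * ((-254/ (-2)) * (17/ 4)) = 9749/ 9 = 1083.22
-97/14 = -6.93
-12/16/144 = -1/192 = -0.01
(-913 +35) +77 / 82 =-71919 / 82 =-877.06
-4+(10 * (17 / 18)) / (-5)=-53 / 9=-5.89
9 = 9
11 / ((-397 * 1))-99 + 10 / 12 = -98.19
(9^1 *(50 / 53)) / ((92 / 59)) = 13275 / 2438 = 5.45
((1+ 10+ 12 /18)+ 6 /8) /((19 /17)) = 2533 /228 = 11.11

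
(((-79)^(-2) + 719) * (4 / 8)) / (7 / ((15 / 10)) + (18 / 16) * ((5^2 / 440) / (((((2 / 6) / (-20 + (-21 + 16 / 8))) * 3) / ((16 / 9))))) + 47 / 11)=8461728 / 106097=79.75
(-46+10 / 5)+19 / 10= -421 / 10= -42.10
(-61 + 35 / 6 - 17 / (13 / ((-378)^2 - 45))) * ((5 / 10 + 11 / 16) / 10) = -22187.80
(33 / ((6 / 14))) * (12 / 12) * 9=693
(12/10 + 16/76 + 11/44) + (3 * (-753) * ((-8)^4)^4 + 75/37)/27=-23550073051458216.93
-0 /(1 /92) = 0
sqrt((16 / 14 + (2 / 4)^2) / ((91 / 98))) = sqrt(6) / 2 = 1.22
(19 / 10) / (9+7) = 19 / 160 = 0.12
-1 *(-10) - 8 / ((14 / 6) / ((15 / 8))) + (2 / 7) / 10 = 18 / 5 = 3.60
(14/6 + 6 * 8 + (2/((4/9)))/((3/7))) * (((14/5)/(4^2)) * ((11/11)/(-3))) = -511/144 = -3.55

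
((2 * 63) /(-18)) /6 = -7 /6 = -1.17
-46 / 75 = -0.61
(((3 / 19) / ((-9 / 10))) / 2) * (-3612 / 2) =158.42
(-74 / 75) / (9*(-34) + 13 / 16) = 1184 / 366225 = 0.00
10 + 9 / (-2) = 11 / 2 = 5.50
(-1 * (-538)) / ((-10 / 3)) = -807 / 5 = -161.40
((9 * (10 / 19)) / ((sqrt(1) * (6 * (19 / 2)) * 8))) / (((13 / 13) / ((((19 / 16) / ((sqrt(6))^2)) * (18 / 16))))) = 45 / 19456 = 0.00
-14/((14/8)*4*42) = -1/21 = -0.05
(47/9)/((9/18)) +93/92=9485/828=11.46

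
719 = 719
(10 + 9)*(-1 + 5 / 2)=57 / 2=28.50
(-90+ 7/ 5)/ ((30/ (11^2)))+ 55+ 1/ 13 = -589439/ 1950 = -302.28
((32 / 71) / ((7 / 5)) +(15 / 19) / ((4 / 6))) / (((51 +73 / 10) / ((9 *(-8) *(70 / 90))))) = -1137800 / 786467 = -1.45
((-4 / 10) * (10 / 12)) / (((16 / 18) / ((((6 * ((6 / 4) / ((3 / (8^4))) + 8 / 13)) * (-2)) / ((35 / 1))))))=263.39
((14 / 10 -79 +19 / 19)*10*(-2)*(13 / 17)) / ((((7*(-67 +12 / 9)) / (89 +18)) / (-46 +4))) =38358216 / 3349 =11453.63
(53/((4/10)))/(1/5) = 1325/2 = 662.50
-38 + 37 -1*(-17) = 16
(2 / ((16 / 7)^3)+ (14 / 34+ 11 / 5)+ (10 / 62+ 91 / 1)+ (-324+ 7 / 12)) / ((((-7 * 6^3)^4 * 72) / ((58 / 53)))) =-15391087379 / 23063187066050272296960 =-0.00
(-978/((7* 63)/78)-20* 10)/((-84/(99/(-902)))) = -13707/28126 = -0.49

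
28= 28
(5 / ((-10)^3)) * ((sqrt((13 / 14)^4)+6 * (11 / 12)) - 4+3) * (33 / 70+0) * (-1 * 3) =104049 / 2744000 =0.04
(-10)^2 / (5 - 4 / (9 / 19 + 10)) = 21.65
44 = 44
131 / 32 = 4.09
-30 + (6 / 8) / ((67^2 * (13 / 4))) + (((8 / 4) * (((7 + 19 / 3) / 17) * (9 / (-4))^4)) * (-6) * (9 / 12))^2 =564699339687573 / 17269937152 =32698.40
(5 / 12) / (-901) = -5 / 10812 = -0.00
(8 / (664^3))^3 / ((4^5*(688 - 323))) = 1 / 18316208323636992678371000320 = 0.00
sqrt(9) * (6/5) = 18/5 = 3.60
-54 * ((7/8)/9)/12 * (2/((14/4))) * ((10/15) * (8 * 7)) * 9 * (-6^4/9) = 12096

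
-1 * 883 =-883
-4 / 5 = -0.80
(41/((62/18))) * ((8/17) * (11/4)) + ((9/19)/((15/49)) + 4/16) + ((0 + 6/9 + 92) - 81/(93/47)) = 41413403/600780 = 68.93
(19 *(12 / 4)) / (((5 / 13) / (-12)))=-1778.40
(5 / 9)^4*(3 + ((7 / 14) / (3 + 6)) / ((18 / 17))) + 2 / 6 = 0.62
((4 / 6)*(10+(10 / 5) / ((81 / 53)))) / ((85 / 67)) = 122744 / 20655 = 5.94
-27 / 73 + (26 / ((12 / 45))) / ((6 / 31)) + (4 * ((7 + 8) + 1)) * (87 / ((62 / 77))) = 67152053 / 9052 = 7418.48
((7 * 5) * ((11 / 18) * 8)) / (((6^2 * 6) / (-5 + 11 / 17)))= -3.45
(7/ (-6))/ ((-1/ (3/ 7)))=1/ 2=0.50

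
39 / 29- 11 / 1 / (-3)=436 / 87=5.01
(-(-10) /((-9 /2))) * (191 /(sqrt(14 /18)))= -481.27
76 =76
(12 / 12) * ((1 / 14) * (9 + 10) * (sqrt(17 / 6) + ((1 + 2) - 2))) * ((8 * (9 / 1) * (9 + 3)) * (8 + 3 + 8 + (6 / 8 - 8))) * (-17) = -273258 * sqrt(102) / 7 - 1639548 / 7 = -628474.07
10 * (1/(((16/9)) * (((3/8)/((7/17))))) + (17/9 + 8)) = 16075/153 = 105.07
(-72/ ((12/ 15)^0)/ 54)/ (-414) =0.00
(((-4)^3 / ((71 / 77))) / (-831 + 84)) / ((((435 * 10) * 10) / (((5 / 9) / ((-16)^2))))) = 77 / 16611188400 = 0.00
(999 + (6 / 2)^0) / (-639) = -1000 / 639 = -1.56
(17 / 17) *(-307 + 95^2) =8718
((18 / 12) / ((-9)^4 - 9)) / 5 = 1 / 21840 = 0.00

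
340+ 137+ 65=542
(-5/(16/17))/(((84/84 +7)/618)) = -410.39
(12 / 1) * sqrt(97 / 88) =3 * sqrt(2134) / 11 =12.60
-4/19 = -0.21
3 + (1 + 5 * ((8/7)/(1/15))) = 89.71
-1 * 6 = -6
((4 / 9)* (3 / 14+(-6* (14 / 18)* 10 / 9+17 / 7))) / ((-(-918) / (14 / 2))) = -961 / 111537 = -0.01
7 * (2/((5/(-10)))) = -28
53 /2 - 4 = 45 /2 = 22.50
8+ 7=15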